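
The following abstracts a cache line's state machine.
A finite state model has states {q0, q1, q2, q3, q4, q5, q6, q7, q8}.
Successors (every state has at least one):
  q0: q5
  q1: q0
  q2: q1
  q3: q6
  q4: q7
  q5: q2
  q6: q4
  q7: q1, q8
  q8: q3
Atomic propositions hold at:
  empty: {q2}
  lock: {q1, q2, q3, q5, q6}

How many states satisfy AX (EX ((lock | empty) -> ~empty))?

Sat(lock | empty) = {q1, q2, q3, q5, q6}
Sat(~empty) = {q0, q1, q3, q4, q5, q6, q7, q8}
Sat((lock | empty) -> ~empty) = {q0, q1, q3, q4, q5, q6, q7, q8}
Sat(EX ((lock | empty) -> ~empty)) = {s : some successor in {q0, q1, q3, q4, q5, q6, q7, q8}} = {q0, q1, q2, q3, q4, q6, q7, q8}
Sat(AX (EX ((lock | empty) -> ~empty))) = {s : every successor in {q0, q1, q2, q3, q4, q6, q7, q8}} = {q1, q2, q3, q4, q5, q6, q7, q8}
|Sat(AX (EX ((lock | empty) -> ~empty)))| = |{q1, q2, q3, q4, q5, q6, q7, q8}| = 8.

8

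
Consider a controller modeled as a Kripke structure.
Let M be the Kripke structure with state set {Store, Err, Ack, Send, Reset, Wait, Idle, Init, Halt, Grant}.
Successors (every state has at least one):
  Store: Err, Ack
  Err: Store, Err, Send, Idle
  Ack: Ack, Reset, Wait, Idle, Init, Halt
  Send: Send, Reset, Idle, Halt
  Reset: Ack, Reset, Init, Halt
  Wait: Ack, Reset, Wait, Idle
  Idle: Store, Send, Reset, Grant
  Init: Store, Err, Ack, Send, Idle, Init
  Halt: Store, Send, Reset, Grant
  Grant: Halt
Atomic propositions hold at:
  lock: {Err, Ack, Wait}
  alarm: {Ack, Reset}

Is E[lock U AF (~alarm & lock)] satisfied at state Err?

Sat(~alarm) = {Store, Err, Send, Wait, Idle, Init, Halt, Grant}
Sat(~alarm & lock) = {Err, Wait}
AF (~alarm & lock): least fixpoint, start Z0 = {Err, Wait}, add states with every successor in Z. Already a fixed point.
Sat(AF (~alarm & lock)) = {Err, Wait}
E[lock U AF (~alarm & lock)]: least fixpoint, start Z0 = Sat(AF (~alarm & lock)) = {Err, Wait}, add states in Sat(lock) with some successor in Z. Z1 = {Err, Ack, Wait}; fixed.
Sat(E[lock U AF (~alarm & lock)]) = {Err, Ack, Wait}
Err ∈ Sat(E[lock U AF (~alarm & lock)]) = {Err, Ack, Wait}, so the formula holds at Err.

Yes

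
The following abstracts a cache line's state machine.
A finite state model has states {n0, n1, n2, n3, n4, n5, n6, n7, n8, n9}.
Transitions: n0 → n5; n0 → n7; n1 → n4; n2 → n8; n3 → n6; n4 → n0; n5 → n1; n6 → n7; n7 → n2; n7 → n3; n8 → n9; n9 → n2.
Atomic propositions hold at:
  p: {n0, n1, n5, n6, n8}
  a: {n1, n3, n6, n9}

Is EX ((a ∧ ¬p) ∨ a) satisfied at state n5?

Yes

Sat(¬p) = {n2, n3, n4, n7, n9}
Sat(a ∧ ¬p) = {n3, n9}
Sat((a ∧ ¬p) ∨ a) = {n1, n3, n6, n9}
Sat(EX ((a ∧ ¬p) ∨ a)) = {s : some successor in {n1, n3, n6, n9}} = {n3, n5, n7, n8}
n5 ∈ Sat(EX ((a ∧ ¬p) ∨ a)) = {n3, n5, n7, n8}, so the formula holds at n5.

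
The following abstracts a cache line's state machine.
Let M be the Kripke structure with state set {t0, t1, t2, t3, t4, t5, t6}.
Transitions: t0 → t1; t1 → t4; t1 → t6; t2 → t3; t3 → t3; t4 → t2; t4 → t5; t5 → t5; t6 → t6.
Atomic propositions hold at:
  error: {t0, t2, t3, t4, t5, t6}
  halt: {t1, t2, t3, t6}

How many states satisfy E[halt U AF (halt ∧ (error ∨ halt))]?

5

Sat(error ∨ halt) = {t0, t1, t2, t3, t4, t5, t6}
Sat(halt ∧ (error ∨ halt)) = {t1, t2, t3, t6}
AF (halt ∧ (error ∨ halt)): least fixpoint, start Z0 = {t1, t2, t3, t6}, add states with every successor in Z. Z1 = {t0, t1, t2, t3, t6}; fixed.
Sat(AF (halt ∧ (error ∨ halt))) = {t0, t1, t2, t3, t6}
E[halt U AF (halt ∧ (error ∨ halt))]: least fixpoint, start Z0 = Sat(AF (halt ∧ (error ∨ halt))) = {t0, t1, t2, t3, t6}, add states in Sat(halt) with some successor in Z. Already a fixed point.
Sat(E[halt U AF (halt ∧ (error ∨ halt))]) = {t0, t1, t2, t3, t6}
|Sat(E[halt U AF (halt ∧ (error ∨ halt))])| = |{t0, t1, t2, t3, t6}| = 5.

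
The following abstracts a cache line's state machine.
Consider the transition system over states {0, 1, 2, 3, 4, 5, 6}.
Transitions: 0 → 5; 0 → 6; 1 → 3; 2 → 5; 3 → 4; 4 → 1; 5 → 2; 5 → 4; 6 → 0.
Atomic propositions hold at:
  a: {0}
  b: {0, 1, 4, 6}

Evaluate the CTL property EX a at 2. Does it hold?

Sat(EX a) = {s : some successor in {0}} = {6}
2 ∉ Sat(EX a) = {6}, so the formula does not hold at 2.

No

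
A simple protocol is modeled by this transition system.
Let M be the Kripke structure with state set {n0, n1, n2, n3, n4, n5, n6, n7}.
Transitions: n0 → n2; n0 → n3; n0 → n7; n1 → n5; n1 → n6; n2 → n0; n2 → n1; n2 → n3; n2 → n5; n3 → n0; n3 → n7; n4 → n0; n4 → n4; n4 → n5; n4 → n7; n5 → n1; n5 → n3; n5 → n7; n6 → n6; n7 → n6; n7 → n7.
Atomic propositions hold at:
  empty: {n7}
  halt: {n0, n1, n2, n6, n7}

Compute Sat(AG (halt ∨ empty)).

Sat(halt ∨ empty) = {n0, n1, n2, n6, n7}
AG (halt ∨ empty): greatest fixpoint, start Z0 = {n0, n1, n2, n6, n7}, keep only states in Sat with every successor in Z. Z1 = {n6, n7}; fixed.
Sat(AG (halt ∨ empty)) = {n6, n7}

{n6, n7}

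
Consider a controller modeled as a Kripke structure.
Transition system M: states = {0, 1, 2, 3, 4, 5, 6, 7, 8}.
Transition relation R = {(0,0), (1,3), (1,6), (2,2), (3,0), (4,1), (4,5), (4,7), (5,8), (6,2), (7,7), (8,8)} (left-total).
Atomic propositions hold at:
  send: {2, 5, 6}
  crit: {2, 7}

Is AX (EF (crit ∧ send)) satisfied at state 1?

Sat(crit ∧ send) = {2}
EF (crit ∧ send): least fixpoint, start Z0 = {2}, add states with some successor in Z. Z1 = {2, 6}; Z2 = {1, 2, 6}; Z3 = {1, 2, 4, 6}; fixed.
Sat(EF (crit ∧ send)) = {1, 2, 4, 6}
Sat(AX (EF (crit ∧ send))) = {s : every successor in {1, 2, 4, 6}} = {2, 6}
1 ∉ Sat(AX (EF (crit ∧ send))) = {2, 6}, so the formula does not hold at 1.

No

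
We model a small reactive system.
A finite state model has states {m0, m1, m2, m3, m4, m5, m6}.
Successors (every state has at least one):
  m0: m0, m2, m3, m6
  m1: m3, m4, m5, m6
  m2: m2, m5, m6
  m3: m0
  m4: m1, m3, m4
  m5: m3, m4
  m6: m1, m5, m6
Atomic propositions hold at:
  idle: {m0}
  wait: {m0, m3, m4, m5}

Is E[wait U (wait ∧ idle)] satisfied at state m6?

No

Sat(wait ∧ idle) = {m0}
E[wait U (wait ∧ idle)]: least fixpoint, start Z0 = Sat((wait ∧ idle)) = {m0}, add states in Sat(wait) with some successor in Z. Z1 = {m0, m3}; Z2 = {m0, m3, m4, m5}; fixed.
Sat(E[wait U (wait ∧ idle)]) = {m0, m3, m4, m5}
m6 ∉ Sat(E[wait U (wait ∧ idle)]) = {m0, m3, m4, m5}, so the formula does not hold at m6.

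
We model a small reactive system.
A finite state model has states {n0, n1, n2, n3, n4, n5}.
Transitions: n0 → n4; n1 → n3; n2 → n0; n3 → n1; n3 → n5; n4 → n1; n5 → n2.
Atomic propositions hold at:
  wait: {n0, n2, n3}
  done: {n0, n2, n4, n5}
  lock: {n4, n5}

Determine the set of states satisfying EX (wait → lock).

{n0, n3, n4}

Sat(wait → lock) = {n1, n4, n5}
Sat(EX (wait → lock)) = {s : some successor in {n1, n4, n5}} = {n0, n3, n4}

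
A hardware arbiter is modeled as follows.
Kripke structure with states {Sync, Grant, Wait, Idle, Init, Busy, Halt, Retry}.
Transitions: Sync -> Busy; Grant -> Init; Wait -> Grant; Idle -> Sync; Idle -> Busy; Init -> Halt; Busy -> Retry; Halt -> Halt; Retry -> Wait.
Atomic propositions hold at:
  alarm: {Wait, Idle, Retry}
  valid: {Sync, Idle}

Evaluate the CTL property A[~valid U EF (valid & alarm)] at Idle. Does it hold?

Yes

Sat(~valid) = {Grant, Wait, Init, Busy, Halt, Retry}
Sat(valid & alarm) = {Idle}
EF (valid & alarm): least fixpoint, start Z0 = {Idle}, add states with some successor in Z. Already a fixed point.
Sat(EF (valid & alarm)) = {Idle}
A[~valid U EF (valid & alarm)]: least fixpoint, start Z0 = Sat(EF (valid & alarm)) = {Idle}, add states in Sat(~valid) with every successor in Z. Already a fixed point.
Sat(A[~valid U EF (valid & alarm)]) = {Idle}
Idle ∈ Sat(A[~valid U EF (valid & alarm)]) = {Idle}, so the formula holds at Idle.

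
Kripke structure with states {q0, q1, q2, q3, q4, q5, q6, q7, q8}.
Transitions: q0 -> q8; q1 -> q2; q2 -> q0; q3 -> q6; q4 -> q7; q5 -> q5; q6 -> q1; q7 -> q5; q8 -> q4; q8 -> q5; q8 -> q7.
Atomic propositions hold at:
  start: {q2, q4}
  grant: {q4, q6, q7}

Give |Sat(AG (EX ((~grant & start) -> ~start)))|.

Sat(~grant) = {q0, q1, q2, q3, q5, q8}
Sat(~grant & start) = {q2}
Sat(~start) = {q0, q1, q3, q5, q6, q7, q8}
Sat((~grant & start) -> ~start) = {q0, q1, q3, q4, q5, q6, q7, q8}
Sat(EX ((~grant & start) -> ~start)) = {s : some successor in {q0, q1, q3, q4, q5, q6, q7, q8}} = {q0, q2, q3, q4, q5, q6, q7, q8}
AG (EX ((~grant & start) -> ~start)): greatest fixpoint, start Z0 = {q0, q2, q3, q4, q5, q6, q7, q8}, keep only states in Sat with every successor in Z. Z1 = {q0, q2, q3, q4, q5, q7, q8}; Z2 = {q0, q2, q4, q5, q7, q8}; fixed.
Sat(AG (EX ((~grant & start) -> ~start))) = {q0, q2, q4, q5, q7, q8}
|Sat(AG (EX ((~grant & start) -> ~start)))| = |{q0, q2, q4, q5, q7, q8}| = 6.

6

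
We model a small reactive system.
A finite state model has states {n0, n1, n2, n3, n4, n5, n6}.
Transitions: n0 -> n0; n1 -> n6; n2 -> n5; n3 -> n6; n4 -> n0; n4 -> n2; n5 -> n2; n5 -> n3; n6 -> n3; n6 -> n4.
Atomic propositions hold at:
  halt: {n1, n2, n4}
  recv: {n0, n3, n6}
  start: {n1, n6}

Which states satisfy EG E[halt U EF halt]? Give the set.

EF halt: least fixpoint, start Z0 = {n1, n2, n4}, add states with some successor in Z. Z1 = {n1, n2, n4, n5, n6}; Z2 = {n1, n2, n3, n4, n5, n6}; fixed.
Sat(EF halt) = {n1, n2, n3, n4, n5, n6}
E[halt U EF halt]: least fixpoint, start Z0 = Sat(EF halt) = {n1, n2, n3, n4, n5, n6}, add states in Sat(halt) with some successor in Z. Already a fixed point.
Sat(E[halt U EF halt]) = {n1, n2, n3, n4, n5, n6}
EG E[halt U EF halt]: greatest fixpoint, start Z0 = {n1, n2, n3, n4, n5, n6}, keep only states in Sat with some successor in Z. Already a fixed point.
Sat(EG E[halt U EF halt]) = {n1, n2, n3, n4, n5, n6}

{n1, n2, n3, n4, n5, n6}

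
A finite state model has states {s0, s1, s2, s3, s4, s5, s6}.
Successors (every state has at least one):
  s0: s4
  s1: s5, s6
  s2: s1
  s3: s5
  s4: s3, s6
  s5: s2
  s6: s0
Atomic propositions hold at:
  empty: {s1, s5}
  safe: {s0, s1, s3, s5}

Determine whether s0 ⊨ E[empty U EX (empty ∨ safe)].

No

Sat(empty ∨ safe) = {s0, s1, s3, s5}
Sat(EX (empty ∨ safe)) = {s : some successor in {s0, s1, s3, s5}} = {s1, s2, s3, s4, s6}
E[empty U EX (empty ∨ safe)]: least fixpoint, start Z0 = Sat(EX (empty ∨ safe)) = {s1, s2, s3, s4, s6}, add states in Sat(empty) with some successor in Z. Z1 = {s1, s2, s3, s4, s5, s6}; fixed.
Sat(E[empty U EX (empty ∨ safe)]) = {s1, s2, s3, s4, s5, s6}
s0 ∉ Sat(E[empty U EX (empty ∨ safe)]) = {s1, s2, s3, s4, s5, s6}, so the formula does not hold at s0.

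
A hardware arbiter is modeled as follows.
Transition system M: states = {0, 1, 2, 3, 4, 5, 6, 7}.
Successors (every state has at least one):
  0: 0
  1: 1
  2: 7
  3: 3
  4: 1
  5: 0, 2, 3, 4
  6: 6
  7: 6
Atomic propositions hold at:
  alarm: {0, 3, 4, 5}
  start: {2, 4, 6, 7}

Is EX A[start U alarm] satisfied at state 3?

Yes

A[start U alarm]: least fixpoint, start Z0 = Sat(alarm) = {0, 3, 4, 5}, add states in Sat(start) with every successor in Z. Already a fixed point.
Sat(A[start U alarm]) = {0, 3, 4, 5}
Sat(EX A[start U alarm]) = {s : some successor in {0, 3, 4, 5}} = {0, 3, 5}
3 ∈ Sat(EX A[start U alarm]) = {0, 3, 5}, so the formula holds at 3.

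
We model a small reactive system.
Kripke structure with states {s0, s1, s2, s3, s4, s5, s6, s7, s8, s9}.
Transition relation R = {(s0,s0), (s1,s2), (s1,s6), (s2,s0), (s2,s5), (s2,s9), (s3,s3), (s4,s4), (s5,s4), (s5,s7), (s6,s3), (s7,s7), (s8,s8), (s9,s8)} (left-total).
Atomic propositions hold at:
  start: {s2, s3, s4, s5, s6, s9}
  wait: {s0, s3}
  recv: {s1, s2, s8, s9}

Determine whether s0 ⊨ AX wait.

Sat(AX wait) = {s : every successor in {s0, s3}} = {s0, s3, s6}
s0 ∈ Sat(AX wait) = {s0, s3, s6}, so the formula holds at s0.

Yes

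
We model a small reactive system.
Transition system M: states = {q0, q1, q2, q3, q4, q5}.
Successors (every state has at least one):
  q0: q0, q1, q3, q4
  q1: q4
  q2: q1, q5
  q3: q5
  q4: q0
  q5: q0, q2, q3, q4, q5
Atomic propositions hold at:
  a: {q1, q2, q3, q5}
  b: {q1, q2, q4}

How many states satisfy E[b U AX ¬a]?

Sat(¬a) = {q0, q4}
Sat(AX ¬a) = {s : every successor in {q0, q4}} = {q1, q4}
E[b U AX ¬a]: least fixpoint, start Z0 = Sat(AX ¬a) = {q1, q4}, add states in Sat(b) with some successor in Z. Z1 = {q1, q2, q4}; fixed.
Sat(E[b U AX ¬a]) = {q1, q2, q4}
|Sat(E[b U AX ¬a])| = |{q1, q2, q4}| = 3.

3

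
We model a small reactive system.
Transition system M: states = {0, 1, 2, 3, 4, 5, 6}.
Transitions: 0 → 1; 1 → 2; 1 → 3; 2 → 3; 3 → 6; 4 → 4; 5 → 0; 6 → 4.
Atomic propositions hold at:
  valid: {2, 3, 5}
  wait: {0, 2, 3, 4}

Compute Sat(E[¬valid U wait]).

Sat(¬valid) = {0, 1, 4, 6}
E[¬valid U wait]: least fixpoint, start Z0 = Sat(wait) = {0, 2, 3, 4}, add states in Sat(¬valid) with some successor in Z. Z1 = {0, 1, 2, 3, 4, 6}; fixed.
Sat(E[¬valid U wait]) = {0, 1, 2, 3, 4, 6}

{0, 1, 2, 3, 4, 6}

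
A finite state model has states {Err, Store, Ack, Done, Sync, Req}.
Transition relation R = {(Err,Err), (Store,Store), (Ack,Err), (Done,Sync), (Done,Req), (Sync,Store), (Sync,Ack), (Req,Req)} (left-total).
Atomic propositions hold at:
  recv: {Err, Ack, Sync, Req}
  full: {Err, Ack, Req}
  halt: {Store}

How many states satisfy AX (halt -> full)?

4

Sat(halt -> full) = {Err, Ack, Done, Sync, Req}
Sat(AX (halt -> full)) = {s : every successor in {Err, Ack, Done, Sync, Req}} = {Err, Ack, Done, Req}
|Sat(AX (halt -> full))| = |{Err, Ack, Done, Req}| = 4.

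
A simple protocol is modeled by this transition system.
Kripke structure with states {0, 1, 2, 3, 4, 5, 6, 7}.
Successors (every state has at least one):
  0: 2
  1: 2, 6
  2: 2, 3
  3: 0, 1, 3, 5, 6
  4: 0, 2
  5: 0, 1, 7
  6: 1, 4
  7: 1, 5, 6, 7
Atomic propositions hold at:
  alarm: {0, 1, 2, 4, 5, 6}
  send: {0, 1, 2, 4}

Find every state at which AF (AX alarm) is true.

Sat(AX alarm) = {s : every successor in {0, 1, 2, 4, 5, 6}} = {0, 1, 4, 6}
AF (AX alarm): least fixpoint, start Z0 = {0, 1, 4, 6}, add states with every successor in Z. Already a fixed point.
Sat(AF (AX alarm)) = {0, 1, 4, 6}

{0, 1, 4, 6}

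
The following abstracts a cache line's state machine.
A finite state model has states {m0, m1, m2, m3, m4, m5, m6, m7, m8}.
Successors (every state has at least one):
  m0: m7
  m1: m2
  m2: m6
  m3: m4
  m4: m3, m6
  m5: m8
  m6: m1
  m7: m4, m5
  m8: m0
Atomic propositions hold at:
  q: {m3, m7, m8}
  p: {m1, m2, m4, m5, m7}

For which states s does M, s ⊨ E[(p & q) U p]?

Sat(p & q) = {m7}
E[(p & q) U p]: least fixpoint, start Z0 = Sat(p) = {m1, m2, m4, m5, m7}, add states in Sat(p & q) with some successor in Z. Already a fixed point.
Sat(E[(p & q) U p]) = {m1, m2, m4, m5, m7}

{m1, m2, m4, m5, m7}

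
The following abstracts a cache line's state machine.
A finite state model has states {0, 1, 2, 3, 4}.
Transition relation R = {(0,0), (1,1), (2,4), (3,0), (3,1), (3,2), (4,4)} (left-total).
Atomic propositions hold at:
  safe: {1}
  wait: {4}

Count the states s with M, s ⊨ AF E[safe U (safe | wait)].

Sat(safe | wait) = {1, 4}
E[safe U (safe | wait)]: least fixpoint, start Z0 = Sat((safe | wait)) = {1, 4}, add states in Sat(safe) with some successor in Z. Already a fixed point.
Sat(E[safe U (safe | wait)]) = {1, 4}
AF E[safe U (safe | wait)]: least fixpoint, start Z0 = {1, 4}, add states with every successor in Z. Z1 = {1, 2, 4}; fixed.
Sat(AF E[safe U (safe | wait)]) = {1, 2, 4}
|Sat(AF E[safe U (safe | wait)])| = |{1, 2, 4}| = 3.

3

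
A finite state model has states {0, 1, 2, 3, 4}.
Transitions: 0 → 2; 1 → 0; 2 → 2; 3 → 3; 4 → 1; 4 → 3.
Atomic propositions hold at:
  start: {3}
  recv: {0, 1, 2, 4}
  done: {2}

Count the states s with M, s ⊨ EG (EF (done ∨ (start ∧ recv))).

Sat(start ∧ recv) = ∅
Sat(done ∨ (start ∧ recv)) = {2}
EF (done ∨ (start ∧ recv)): least fixpoint, start Z0 = {2}, add states with some successor in Z. Z1 = {0, 2}; Z2 = {0, 1, 2}; Z3 = {0, 1, 2, 4}; fixed.
Sat(EF (done ∨ (start ∧ recv))) = {0, 1, 2, 4}
EG (EF (done ∨ (start ∧ recv))): greatest fixpoint, start Z0 = {0, 1, 2, 4}, keep only states in Sat with some successor in Z. Already a fixed point.
Sat(EG (EF (done ∨ (start ∧ recv)))) = {0, 1, 2, 4}
|Sat(EG (EF (done ∨ (start ∧ recv))))| = |{0, 1, 2, 4}| = 4.

4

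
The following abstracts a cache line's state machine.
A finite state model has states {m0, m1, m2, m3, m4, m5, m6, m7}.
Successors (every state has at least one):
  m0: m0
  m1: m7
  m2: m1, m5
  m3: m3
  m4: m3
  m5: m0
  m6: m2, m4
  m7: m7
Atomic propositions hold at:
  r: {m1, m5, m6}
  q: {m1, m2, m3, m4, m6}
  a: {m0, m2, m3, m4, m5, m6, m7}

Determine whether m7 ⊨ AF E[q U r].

E[q U r]: least fixpoint, start Z0 = Sat(r) = {m1, m5, m6}, add states in Sat(q) with some successor in Z. Z1 = {m1, m2, m5, m6}; fixed.
Sat(E[q U r]) = {m1, m2, m5, m6}
AF E[q U r]: least fixpoint, start Z0 = {m1, m2, m5, m6}, add states with every successor in Z. Already a fixed point.
Sat(AF E[q U r]) = {m1, m2, m5, m6}
m7 ∉ Sat(AF E[q U r]) = {m1, m2, m5, m6}, so the formula does not hold at m7.

No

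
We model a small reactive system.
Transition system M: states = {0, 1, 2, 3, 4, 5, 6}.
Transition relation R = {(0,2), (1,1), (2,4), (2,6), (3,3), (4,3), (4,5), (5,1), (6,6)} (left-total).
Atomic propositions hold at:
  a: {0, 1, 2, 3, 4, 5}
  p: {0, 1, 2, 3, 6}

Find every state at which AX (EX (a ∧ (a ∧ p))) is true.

Sat(a ∧ p) = {0, 1, 2, 3}
Sat(a ∧ (a ∧ p)) = {0, 1, 2, 3}
Sat(EX (a ∧ (a ∧ p))) = {s : some successor in {0, 1, 2, 3}} = {0, 1, 3, 4, 5}
Sat(AX (EX (a ∧ (a ∧ p)))) = {s : every successor in {0, 1, 3, 4, 5}} = {1, 3, 4, 5}

{1, 3, 4, 5}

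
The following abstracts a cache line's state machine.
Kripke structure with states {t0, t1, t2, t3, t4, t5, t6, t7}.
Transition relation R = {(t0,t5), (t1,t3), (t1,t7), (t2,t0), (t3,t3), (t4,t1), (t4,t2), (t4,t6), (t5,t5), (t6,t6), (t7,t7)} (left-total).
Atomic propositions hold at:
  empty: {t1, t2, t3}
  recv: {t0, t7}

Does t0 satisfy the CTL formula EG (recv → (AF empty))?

AF empty: least fixpoint, start Z0 = {t1, t2, t3}, add states with every successor in Z. Already a fixed point.
Sat(AF empty) = {t1, t2, t3}
Sat(recv → (AF empty)) = {t1, t2, t3, t4, t5, t6}
EG (recv → (AF empty)): greatest fixpoint, start Z0 = {t1, t2, t3, t4, t5, t6}, keep only states in Sat with some successor in Z. Z1 = {t1, t3, t4, t5, t6}; fixed.
Sat(EG (recv → (AF empty))) = {t1, t3, t4, t5, t6}
t0 ∉ Sat(EG (recv → (AF empty))) = {t1, t3, t4, t5, t6}, so the formula does not hold at t0.

No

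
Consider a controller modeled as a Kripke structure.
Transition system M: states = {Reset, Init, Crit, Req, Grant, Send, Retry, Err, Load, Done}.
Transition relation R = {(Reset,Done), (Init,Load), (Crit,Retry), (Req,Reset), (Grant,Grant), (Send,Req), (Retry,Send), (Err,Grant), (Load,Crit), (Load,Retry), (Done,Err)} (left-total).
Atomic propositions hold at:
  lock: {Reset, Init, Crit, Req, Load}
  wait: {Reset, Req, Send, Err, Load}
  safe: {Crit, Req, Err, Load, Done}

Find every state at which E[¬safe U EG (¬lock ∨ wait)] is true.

{Reset, Init, Req, Grant, Send, Retry, Err, Load, Done}

Sat(¬safe) = {Reset, Init, Grant, Send, Retry}
Sat(¬lock) = {Grant, Send, Retry, Err, Done}
Sat(¬lock ∨ wait) = {Reset, Req, Grant, Send, Retry, Err, Load, Done}
EG (¬lock ∨ wait): greatest fixpoint, start Z0 = {Reset, Req, Grant, Send, Retry, Err, Load, Done}, keep only states in Sat with some successor in Z. Already a fixed point.
Sat(EG (¬lock ∨ wait)) = {Reset, Req, Grant, Send, Retry, Err, Load, Done}
E[¬safe U EG (¬lock ∨ wait)]: least fixpoint, start Z0 = Sat(EG (¬lock ∨ wait)) = {Reset, Req, Grant, Send, Retry, Err, Load, Done}, add states in Sat(¬safe) with some successor in Z. Z1 = {Reset, Init, Req, Grant, Send, Retry, Err, Load, Done}; fixed.
Sat(E[¬safe U EG (¬lock ∨ wait)]) = {Reset, Init, Req, Grant, Send, Retry, Err, Load, Done}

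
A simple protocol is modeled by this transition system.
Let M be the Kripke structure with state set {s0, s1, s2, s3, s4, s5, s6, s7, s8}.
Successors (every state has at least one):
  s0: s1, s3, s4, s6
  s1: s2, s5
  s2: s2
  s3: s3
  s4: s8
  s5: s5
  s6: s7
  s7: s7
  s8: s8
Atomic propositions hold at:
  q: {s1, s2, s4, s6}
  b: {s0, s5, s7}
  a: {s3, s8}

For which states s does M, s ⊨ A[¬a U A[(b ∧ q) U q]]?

Sat(¬a) = {s0, s1, s2, s4, s5, s6, s7}
Sat(b ∧ q) = ∅
A[(b ∧ q) U q]: least fixpoint, start Z0 = Sat(q) = {s1, s2, s4, s6}, add states in Sat(b ∧ q) with every successor in Z. Already a fixed point.
Sat(A[(b ∧ q) U q]) = {s1, s2, s4, s6}
A[¬a U A[(b ∧ q) U q]]: least fixpoint, start Z0 = Sat(A[(b ∧ q) U q]) = {s1, s2, s4, s6}, add states in Sat(¬a) with every successor in Z. Already a fixed point.
Sat(A[¬a U A[(b ∧ q) U q]]) = {s1, s2, s4, s6}

{s1, s2, s4, s6}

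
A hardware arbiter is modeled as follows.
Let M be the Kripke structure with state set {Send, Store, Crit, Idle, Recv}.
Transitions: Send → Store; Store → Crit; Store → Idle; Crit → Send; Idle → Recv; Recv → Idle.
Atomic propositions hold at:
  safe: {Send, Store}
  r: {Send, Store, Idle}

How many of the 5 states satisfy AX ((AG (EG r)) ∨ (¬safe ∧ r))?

1

EG r: greatest fixpoint, start Z0 = {Send, Store, Idle}, keep only states in Sat with some successor in Z. Z1 = {Send, Store}; Z2 = {Send}; Z3 = ∅; fixed.
Sat(EG r) = ∅
AG (EG r): greatest fixpoint, start Z0 = ∅, keep only states in Sat with every successor in Z. Already a fixed point.
Sat(AG (EG r)) = ∅
Sat(¬safe) = {Crit, Idle, Recv}
Sat(¬safe ∧ r) = {Idle}
Sat((AG (EG r)) ∨ (¬safe ∧ r)) = {Idle}
Sat(AX ((AG (EG r)) ∨ (¬safe ∧ r))) = {s : every successor in {Idle}} = {Recv}
|Sat(AX ((AG (EG r)) ∨ (¬safe ∧ r)))| = |{Recv}| = 1.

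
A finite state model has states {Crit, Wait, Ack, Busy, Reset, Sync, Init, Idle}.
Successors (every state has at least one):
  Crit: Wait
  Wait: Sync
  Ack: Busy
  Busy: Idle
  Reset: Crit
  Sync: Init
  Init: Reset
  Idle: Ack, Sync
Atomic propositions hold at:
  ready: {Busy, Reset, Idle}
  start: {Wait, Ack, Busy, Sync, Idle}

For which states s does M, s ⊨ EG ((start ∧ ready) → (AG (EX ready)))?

{Crit, Wait, Reset, Sync, Init}

Sat(start ∧ ready) = {Busy, Idle}
Sat(EX ready) = {s : some successor in {Busy, Reset, Idle}} = {Ack, Busy, Init}
AG (EX ready): greatest fixpoint, start Z0 = {Ack, Busy, Init}, keep only states in Sat with every successor in Z. Z1 = {Ack}; Z2 = ∅; fixed.
Sat(AG (EX ready)) = ∅
Sat((start ∧ ready) → (AG (EX ready))) = {Crit, Wait, Ack, Reset, Sync, Init}
EG ((start ∧ ready) → (AG (EX ready))): greatest fixpoint, start Z0 = {Crit, Wait, Ack, Reset, Sync, Init}, keep only states in Sat with some successor in Z. Z1 = {Crit, Wait, Reset, Sync, Init}; fixed.
Sat(EG ((start ∧ ready) → (AG (EX ready)))) = {Crit, Wait, Reset, Sync, Init}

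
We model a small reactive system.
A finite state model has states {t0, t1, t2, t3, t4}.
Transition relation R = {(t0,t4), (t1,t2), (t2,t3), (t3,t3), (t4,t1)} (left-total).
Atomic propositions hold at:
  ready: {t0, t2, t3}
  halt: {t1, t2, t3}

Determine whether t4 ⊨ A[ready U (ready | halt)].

Sat(ready | halt) = {t0, t1, t2, t3}
A[ready U (ready | halt)]: least fixpoint, start Z0 = Sat((ready | halt)) = {t0, t1, t2, t3}, add states in Sat(ready) with every successor in Z. Already a fixed point.
Sat(A[ready U (ready | halt)]) = {t0, t1, t2, t3}
t4 ∉ Sat(A[ready U (ready | halt)]) = {t0, t1, t2, t3}, so the formula does not hold at t4.

No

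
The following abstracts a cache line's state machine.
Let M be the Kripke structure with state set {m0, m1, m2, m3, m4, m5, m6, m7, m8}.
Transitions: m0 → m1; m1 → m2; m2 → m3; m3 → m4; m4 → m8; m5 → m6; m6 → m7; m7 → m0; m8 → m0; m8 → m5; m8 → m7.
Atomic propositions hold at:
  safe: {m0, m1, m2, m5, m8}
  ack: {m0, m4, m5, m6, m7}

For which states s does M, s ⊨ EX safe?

{m0, m1, m4, m7, m8}

Sat(EX safe) = {s : some successor in {m0, m1, m2, m5, m8}} = {m0, m1, m4, m7, m8}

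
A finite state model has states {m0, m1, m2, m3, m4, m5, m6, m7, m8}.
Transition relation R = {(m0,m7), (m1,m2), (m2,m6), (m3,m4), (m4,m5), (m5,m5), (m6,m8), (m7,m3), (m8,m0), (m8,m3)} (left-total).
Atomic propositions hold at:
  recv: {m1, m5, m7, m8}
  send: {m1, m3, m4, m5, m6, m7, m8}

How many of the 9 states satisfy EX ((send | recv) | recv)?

Sat(send | recv) = {m1, m3, m4, m5, m6, m7, m8}
Sat((send | recv) | recv) = {m1, m3, m4, m5, m6, m7, m8}
Sat(EX ((send | recv) | recv)) = {s : some successor in {m1, m3, m4, m5, m6, m7, m8}} = {m0, m2, m3, m4, m5, m6, m7, m8}
|Sat(EX ((send | recv) | recv))| = |{m0, m2, m3, m4, m5, m6, m7, m8}| = 8.

8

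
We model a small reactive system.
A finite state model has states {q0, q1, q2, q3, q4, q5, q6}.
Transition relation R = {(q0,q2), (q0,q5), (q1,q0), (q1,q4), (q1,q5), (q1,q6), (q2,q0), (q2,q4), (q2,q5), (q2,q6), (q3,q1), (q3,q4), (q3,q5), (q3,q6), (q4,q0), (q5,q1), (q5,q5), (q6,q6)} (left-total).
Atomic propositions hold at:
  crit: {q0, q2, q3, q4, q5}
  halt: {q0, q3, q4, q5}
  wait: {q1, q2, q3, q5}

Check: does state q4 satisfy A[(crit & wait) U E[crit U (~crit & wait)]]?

Sat(crit & wait) = {q2, q3, q5}
Sat(~crit) = {q1, q6}
Sat(~crit & wait) = {q1}
E[crit U (~crit & wait)]: least fixpoint, start Z0 = Sat((~crit & wait)) = {q1}, add states in Sat(crit) with some successor in Z. Z1 = {q1, q3, q5}; Z2 = {q0, q1, q2, q3, q5}; Z3 = {q0, q1, q2, q3, q4, q5}; fixed.
Sat(E[crit U (~crit & wait)]) = {q0, q1, q2, q3, q4, q5}
A[(crit & wait) U E[crit U (~crit & wait)]]: least fixpoint, start Z0 = Sat(E[crit U (~crit & wait)]) = {q0, q1, q2, q3, q4, q5}, add states in Sat(crit & wait) with every successor in Z. Already a fixed point.
Sat(A[(crit & wait) U E[crit U (~crit & wait)]]) = {q0, q1, q2, q3, q4, q5}
q4 ∈ Sat(A[(crit & wait) U E[crit U (~crit & wait)]]) = {q0, q1, q2, q3, q4, q5}, so the formula holds at q4.

Yes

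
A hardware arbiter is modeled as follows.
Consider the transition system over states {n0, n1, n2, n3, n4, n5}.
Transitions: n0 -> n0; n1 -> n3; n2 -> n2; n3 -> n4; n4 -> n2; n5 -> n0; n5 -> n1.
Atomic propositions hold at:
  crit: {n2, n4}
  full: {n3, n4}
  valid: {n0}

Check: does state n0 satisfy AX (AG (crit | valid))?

Yes

Sat(crit | valid) = {n0, n2, n4}
AG (crit | valid): greatest fixpoint, start Z0 = {n0, n2, n4}, keep only states in Sat with every successor in Z. Already a fixed point.
Sat(AG (crit | valid)) = {n0, n2, n4}
Sat(AX (AG (crit | valid))) = {s : every successor in {n0, n2, n4}} = {n0, n2, n3, n4}
n0 ∈ Sat(AX (AG (crit | valid))) = {n0, n2, n3, n4}, so the formula holds at n0.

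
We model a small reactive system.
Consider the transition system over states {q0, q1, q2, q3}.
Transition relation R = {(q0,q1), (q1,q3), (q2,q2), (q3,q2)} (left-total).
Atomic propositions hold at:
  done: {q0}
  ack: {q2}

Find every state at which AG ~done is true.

{q1, q2, q3}

Sat(~done) = {q1, q2, q3}
AG ~done: greatest fixpoint, start Z0 = {q1, q2, q3}, keep only states in Sat with every successor in Z. Already a fixed point.
Sat(AG ~done) = {q1, q2, q3}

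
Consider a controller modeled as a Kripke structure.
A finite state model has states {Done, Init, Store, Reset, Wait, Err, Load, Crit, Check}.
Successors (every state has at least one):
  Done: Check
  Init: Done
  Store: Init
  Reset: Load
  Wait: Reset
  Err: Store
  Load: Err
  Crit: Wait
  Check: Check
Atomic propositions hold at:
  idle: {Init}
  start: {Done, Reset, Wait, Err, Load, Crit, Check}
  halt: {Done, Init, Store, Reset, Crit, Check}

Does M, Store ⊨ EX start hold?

Sat(EX start) = {s : some successor in {Done, Reset, Wait, Err, Load, Crit, Check}} = {Done, Init, Reset, Wait, Load, Crit, Check}
Store ∉ Sat(EX start) = {Done, Init, Reset, Wait, Load, Crit, Check}, so the formula does not hold at Store.

No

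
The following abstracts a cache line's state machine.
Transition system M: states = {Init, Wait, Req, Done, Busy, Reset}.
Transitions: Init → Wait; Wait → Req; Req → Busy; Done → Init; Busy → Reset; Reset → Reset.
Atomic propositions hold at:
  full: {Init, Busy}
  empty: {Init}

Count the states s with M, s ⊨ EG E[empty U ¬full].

1

Sat(¬full) = {Wait, Req, Done, Reset}
E[empty U ¬full]: least fixpoint, start Z0 = Sat(¬full) = {Wait, Req, Done, Reset}, add states in Sat(empty) with some successor in Z. Z1 = {Init, Wait, Req, Done, Reset}; fixed.
Sat(E[empty U ¬full]) = {Init, Wait, Req, Done, Reset}
EG E[empty U ¬full]: greatest fixpoint, start Z0 = {Init, Wait, Req, Done, Reset}, keep only states in Sat with some successor in Z. Z1 = {Init, Wait, Done, Reset}; Z2 = {Init, Done, Reset}; Z3 = {Done, Reset}; Z4 = {Reset}; fixed.
Sat(EG E[empty U ¬full]) = {Reset}
|Sat(EG E[empty U ¬full])| = |{Reset}| = 1.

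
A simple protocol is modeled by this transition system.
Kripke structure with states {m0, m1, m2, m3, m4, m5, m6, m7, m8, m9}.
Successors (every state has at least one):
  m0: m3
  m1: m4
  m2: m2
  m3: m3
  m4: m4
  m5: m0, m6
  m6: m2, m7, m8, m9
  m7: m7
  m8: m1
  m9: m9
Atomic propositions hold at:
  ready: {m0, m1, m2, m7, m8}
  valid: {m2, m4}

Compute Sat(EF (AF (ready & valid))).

Sat(ready & valid) = {m2}
AF (ready & valid): least fixpoint, start Z0 = {m2}, add states with every successor in Z. Already a fixed point.
Sat(AF (ready & valid)) = {m2}
EF (AF (ready & valid)): least fixpoint, start Z0 = {m2}, add states with some successor in Z. Z1 = {m2, m6}; Z2 = {m2, m5, m6}; fixed.
Sat(EF (AF (ready & valid))) = {m2, m5, m6}

{m2, m5, m6}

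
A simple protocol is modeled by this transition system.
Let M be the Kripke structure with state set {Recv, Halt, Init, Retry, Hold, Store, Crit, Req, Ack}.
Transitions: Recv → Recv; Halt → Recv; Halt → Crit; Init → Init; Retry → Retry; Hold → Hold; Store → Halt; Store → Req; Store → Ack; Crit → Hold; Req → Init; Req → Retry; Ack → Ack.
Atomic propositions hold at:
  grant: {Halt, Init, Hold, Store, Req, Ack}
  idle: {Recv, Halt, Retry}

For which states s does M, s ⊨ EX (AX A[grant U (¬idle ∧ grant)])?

Sat(¬idle) = {Init, Hold, Store, Crit, Req, Ack}
Sat(¬idle ∧ grant) = {Init, Hold, Store, Req, Ack}
A[grant U (¬idle ∧ grant)]: least fixpoint, start Z0 = Sat((¬idle ∧ grant)) = {Init, Hold, Store, Req, Ack}, add states in Sat(grant) with every successor in Z. Already a fixed point.
Sat(A[grant U (¬idle ∧ grant)]) = {Init, Hold, Store, Req, Ack}
Sat(AX A[grant U (¬idle ∧ grant)]) = {s : every successor in {Init, Hold, Store, Req, Ack}} = {Init, Hold, Crit, Ack}
Sat(EX (AX A[grant U (¬idle ∧ grant)])) = {s : some successor in {Init, Hold, Crit, Ack}} = {Halt, Init, Hold, Store, Crit, Req, Ack}

{Halt, Init, Hold, Store, Crit, Req, Ack}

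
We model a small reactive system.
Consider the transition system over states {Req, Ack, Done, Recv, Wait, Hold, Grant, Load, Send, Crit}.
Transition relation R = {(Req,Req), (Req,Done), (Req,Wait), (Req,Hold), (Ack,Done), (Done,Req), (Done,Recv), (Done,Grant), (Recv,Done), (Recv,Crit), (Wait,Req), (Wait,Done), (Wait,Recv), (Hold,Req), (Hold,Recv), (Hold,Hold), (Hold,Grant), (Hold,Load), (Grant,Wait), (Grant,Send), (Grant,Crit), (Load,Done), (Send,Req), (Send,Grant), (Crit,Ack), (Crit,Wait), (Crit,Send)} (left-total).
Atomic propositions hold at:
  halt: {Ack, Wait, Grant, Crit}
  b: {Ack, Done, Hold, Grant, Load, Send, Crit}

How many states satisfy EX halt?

Sat(EX halt) = {s : some successor in {Ack, Wait, Grant, Crit}} = {Req, Done, Recv, Hold, Grant, Send, Crit}
|Sat(EX halt)| = |{Req, Done, Recv, Hold, Grant, Send, Crit}| = 7.

7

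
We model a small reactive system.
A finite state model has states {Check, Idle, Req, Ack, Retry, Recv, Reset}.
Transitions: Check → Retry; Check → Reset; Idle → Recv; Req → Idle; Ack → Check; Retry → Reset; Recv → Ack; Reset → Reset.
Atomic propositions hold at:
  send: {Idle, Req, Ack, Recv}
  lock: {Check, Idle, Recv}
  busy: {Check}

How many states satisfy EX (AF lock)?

4

AF lock: least fixpoint, start Z0 = {Check, Idle, Recv}, add states with every successor in Z. Z1 = {Check, Idle, Req, Ack, Recv}; fixed.
Sat(AF lock) = {Check, Idle, Req, Ack, Recv}
Sat(EX (AF lock)) = {s : some successor in {Check, Idle, Req, Ack, Recv}} = {Idle, Req, Ack, Recv}
|Sat(EX (AF lock))| = |{Idle, Req, Ack, Recv}| = 4.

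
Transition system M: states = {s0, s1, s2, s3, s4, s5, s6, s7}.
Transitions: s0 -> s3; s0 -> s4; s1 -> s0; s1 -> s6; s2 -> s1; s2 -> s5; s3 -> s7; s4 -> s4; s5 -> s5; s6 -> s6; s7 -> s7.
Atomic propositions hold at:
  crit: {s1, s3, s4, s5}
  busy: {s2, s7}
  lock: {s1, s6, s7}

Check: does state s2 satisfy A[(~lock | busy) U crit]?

Sat(~lock) = {s0, s2, s3, s4, s5}
Sat(~lock | busy) = {s0, s2, s3, s4, s5, s7}
A[(~lock | busy) U crit]: least fixpoint, start Z0 = Sat(crit) = {s1, s3, s4, s5}, add states in Sat(~lock | busy) with every successor in Z. Z1 = {s0, s1, s2, s3, s4, s5}; fixed.
Sat(A[(~lock | busy) U crit]) = {s0, s1, s2, s3, s4, s5}
s2 ∈ Sat(A[(~lock | busy) U crit]) = {s0, s1, s2, s3, s4, s5}, so the formula holds at s2.

Yes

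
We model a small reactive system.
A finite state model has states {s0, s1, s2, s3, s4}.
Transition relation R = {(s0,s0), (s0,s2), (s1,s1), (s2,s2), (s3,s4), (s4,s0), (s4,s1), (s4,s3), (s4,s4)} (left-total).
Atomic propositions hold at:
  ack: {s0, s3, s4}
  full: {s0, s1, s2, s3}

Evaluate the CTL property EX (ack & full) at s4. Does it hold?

Sat(ack & full) = {s0, s3}
Sat(EX (ack & full)) = {s : some successor in {s0, s3}} = {s0, s4}
s4 ∈ Sat(EX (ack & full)) = {s0, s4}, so the formula holds at s4.

Yes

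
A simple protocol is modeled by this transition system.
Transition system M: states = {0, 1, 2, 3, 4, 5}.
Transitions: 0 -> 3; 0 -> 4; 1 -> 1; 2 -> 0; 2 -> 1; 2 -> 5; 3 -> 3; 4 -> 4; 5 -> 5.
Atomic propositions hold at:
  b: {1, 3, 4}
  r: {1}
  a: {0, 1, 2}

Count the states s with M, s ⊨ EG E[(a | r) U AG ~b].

2

Sat(a | r) = {0, 1, 2}
Sat(~b) = {0, 2, 5}
AG ~b: greatest fixpoint, start Z0 = {0, 2, 5}, keep only states in Sat with every successor in Z. Z1 = {5}; fixed.
Sat(AG ~b) = {5}
E[(a | r) U AG ~b]: least fixpoint, start Z0 = Sat(AG ~b) = {5}, add states in Sat(a | r) with some successor in Z. Z1 = {2, 5}; fixed.
Sat(E[(a | r) U AG ~b]) = {2, 5}
EG E[(a | r) U AG ~b]: greatest fixpoint, start Z0 = {2, 5}, keep only states in Sat with some successor in Z. Already a fixed point.
Sat(EG E[(a | r) U AG ~b]) = {2, 5}
|Sat(EG E[(a | r) U AG ~b])| = |{2, 5}| = 2.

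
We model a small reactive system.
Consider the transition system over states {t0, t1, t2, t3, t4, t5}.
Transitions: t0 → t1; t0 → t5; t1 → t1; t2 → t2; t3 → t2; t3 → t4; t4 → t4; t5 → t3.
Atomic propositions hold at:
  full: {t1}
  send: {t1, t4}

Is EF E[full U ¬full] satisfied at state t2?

Sat(¬full) = {t0, t2, t3, t4, t5}
E[full U ¬full]: least fixpoint, start Z0 = Sat(¬full) = {t0, t2, t3, t4, t5}, add states in Sat(full) with some successor in Z. Already a fixed point.
Sat(E[full U ¬full]) = {t0, t2, t3, t4, t5}
EF E[full U ¬full]: least fixpoint, start Z0 = {t0, t2, t3, t4, t5}, add states with some successor in Z. Already a fixed point.
Sat(EF E[full U ¬full]) = {t0, t2, t3, t4, t5}
t2 ∈ Sat(EF E[full U ¬full]) = {t0, t2, t3, t4, t5}, so the formula holds at t2.

Yes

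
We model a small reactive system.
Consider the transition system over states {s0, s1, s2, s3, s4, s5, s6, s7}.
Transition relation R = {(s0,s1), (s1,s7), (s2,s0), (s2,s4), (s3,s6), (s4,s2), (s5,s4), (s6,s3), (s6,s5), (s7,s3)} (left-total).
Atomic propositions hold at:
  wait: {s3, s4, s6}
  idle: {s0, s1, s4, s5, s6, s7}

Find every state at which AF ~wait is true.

{s0, s1, s2, s4, s5, s7}

Sat(~wait) = {s0, s1, s2, s5, s7}
AF ~wait: least fixpoint, start Z0 = {s0, s1, s2, s5, s7}, add states with every successor in Z. Z1 = {s0, s1, s2, s4, s5, s7}; fixed.
Sat(AF ~wait) = {s0, s1, s2, s4, s5, s7}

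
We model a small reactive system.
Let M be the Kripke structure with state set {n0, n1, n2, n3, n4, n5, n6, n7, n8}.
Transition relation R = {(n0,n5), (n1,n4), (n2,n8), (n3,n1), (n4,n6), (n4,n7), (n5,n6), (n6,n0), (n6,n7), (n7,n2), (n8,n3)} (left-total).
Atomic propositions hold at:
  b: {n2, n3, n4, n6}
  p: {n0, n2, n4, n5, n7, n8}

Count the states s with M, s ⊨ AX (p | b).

8

Sat(p | b) = {n0, n2, n3, n4, n5, n6, n7, n8}
Sat(AX (p | b)) = {s : every successor in {n0, n2, n3, n4, n5, n6, n7, n8}} = {n0, n1, n2, n4, n5, n6, n7, n8}
|Sat(AX (p | b))| = |{n0, n1, n2, n4, n5, n6, n7, n8}| = 8.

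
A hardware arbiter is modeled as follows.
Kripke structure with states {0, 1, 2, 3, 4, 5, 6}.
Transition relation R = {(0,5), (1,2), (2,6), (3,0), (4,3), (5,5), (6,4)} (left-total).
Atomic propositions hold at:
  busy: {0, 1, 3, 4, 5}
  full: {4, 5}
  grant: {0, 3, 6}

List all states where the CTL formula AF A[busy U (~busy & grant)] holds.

Sat(~busy) = {2, 6}
Sat(~busy & grant) = {6}
A[busy U (~busy & grant)]: least fixpoint, start Z0 = Sat((~busy & grant)) = {6}, add states in Sat(busy) with every successor in Z. Already a fixed point.
Sat(A[busy U (~busy & grant)]) = {6}
AF A[busy U (~busy & grant)]: least fixpoint, start Z0 = {6}, add states with every successor in Z. Z1 = {2, 6}; Z2 = {1, 2, 6}; fixed.
Sat(AF A[busy U (~busy & grant)]) = {1, 2, 6}

{1, 2, 6}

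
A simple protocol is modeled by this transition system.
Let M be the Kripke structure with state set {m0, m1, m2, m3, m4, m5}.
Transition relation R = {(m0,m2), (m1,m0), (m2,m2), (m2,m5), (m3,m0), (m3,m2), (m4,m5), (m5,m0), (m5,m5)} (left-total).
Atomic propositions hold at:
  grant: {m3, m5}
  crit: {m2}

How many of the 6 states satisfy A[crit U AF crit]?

AF crit: least fixpoint, start Z0 = {m2}, add states with every successor in Z. Z1 = {m0, m2}; Z2 = {m0, m1, m2, m3}; fixed.
Sat(AF crit) = {m0, m1, m2, m3}
A[crit U AF crit]: least fixpoint, start Z0 = Sat(AF crit) = {m0, m1, m2, m3}, add states in Sat(crit) with every successor in Z. Already a fixed point.
Sat(A[crit U AF crit]) = {m0, m1, m2, m3}
|Sat(A[crit U AF crit])| = |{m0, m1, m2, m3}| = 4.

4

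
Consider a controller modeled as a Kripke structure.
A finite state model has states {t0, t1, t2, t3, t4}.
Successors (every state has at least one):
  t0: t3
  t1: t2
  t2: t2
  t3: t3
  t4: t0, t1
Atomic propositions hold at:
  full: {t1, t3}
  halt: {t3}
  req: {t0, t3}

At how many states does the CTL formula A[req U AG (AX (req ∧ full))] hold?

2

Sat(req ∧ full) = {t3}
Sat(AX (req ∧ full)) = {s : every successor in {t3}} = {t0, t3}
AG (AX (req ∧ full)): greatest fixpoint, start Z0 = {t0, t3}, keep only states in Sat with every successor in Z. Already a fixed point.
Sat(AG (AX (req ∧ full))) = {t0, t3}
A[req U AG (AX (req ∧ full))]: least fixpoint, start Z0 = Sat(AG (AX (req ∧ full))) = {t0, t3}, add states in Sat(req) with every successor in Z. Already a fixed point.
Sat(A[req U AG (AX (req ∧ full))]) = {t0, t3}
|Sat(A[req U AG (AX (req ∧ full))])| = |{t0, t3}| = 2.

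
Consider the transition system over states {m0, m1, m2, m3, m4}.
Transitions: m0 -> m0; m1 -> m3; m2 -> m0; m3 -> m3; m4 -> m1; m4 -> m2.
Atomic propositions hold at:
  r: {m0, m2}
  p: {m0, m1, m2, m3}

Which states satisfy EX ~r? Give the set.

Sat(~r) = {m1, m3, m4}
Sat(EX ~r) = {s : some successor in {m1, m3, m4}} = {m1, m3, m4}

{m1, m3, m4}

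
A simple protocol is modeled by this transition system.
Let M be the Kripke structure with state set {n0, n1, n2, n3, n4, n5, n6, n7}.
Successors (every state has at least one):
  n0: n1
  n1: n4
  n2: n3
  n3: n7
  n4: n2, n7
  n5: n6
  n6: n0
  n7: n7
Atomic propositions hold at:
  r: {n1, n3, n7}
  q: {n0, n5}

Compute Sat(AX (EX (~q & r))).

{n1, n2, n3, n4, n6, n7}

Sat(~q) = {n1, n2, n3, n4, n6, n7}
Sat(~q & r) = {n1, n3, n7}
Sat(EX (~q & r)) = {s : some successor in {n1, n3, n7}} = {n0, n2, n3, n4, n7}
Sat(AX (EX (~q & r))) = {s : every successor in {n0, n2, n3, n4, n7}} = {n1, n2, n3, n4, n6, n7}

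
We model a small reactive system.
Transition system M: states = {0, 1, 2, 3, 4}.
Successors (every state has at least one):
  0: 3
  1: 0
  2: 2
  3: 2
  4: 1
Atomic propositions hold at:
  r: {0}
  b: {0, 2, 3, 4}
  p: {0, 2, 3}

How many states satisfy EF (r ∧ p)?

3

Sat(r ∧ p) = {0}
EF (r ∧ p): least fixpoint, start Z0 = {0}, add states with some successor in Z. Z1 = {0, 1}; Z2 = {0, 1, 4}; fixed.
Sat(EF (r ∧ p)) = {0, 1, 4}
|Sat(EF (r ∧ p))| = |{0, 1, 4}| = 3.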